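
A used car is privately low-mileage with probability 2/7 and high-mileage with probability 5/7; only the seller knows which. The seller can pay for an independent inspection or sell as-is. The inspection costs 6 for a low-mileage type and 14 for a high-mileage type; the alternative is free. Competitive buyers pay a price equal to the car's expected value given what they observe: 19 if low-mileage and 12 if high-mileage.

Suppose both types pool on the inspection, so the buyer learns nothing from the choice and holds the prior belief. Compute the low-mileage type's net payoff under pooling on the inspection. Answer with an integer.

8

Pooled price = 2/7·19 + 5/7·12 = 14.
low-mileage pays cost 6 for the inspection, so net payoff = 14 − 6 = 8.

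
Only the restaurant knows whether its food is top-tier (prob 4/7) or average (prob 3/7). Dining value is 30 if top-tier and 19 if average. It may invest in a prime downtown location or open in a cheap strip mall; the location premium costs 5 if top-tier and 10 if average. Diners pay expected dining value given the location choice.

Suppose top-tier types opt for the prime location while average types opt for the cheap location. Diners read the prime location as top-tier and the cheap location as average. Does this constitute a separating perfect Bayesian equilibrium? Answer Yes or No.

Under these beliefs, the prime location earns price premium 30 and the cheap location earns price premium 19.
top-tier: the prime location nets 30 − 5 = 25; the cheap location nets 19. top-tier prefers the prime location.
average: the prime location nets 30 − 10 = 20; the cheap location nets 19. average would deviate to the prime location.
average has a profitable deviation, so the profile is not an equilibrium.

No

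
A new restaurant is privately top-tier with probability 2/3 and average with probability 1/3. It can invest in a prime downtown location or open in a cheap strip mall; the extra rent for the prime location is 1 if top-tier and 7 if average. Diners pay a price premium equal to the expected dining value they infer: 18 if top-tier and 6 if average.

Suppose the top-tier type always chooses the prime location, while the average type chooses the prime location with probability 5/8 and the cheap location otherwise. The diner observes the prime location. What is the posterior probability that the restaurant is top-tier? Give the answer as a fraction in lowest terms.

P(the prime location) = (2/3)·1 + (1/3)·(5/8) = 7/8.
By Bayes' rule, P(top-tier | the prime location) = (2/3) / (7/8) = 16/21.

16/21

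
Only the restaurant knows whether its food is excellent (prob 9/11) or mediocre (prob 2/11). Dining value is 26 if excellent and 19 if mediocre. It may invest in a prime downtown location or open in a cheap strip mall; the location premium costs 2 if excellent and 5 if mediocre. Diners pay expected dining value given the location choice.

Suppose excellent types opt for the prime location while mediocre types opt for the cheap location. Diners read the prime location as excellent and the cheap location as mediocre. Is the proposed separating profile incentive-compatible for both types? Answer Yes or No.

Under these beliefs, the prime location earns price premium 26 and the cheap location earns price premium 19.
excellent: the prime location nets 26 − 2 = 24; the cheap location nets 19. excellent prefers the prime location.
mediocre: the prime location nets 26 − 5 = 21; the cheap location nets 19. mediocre would deviate to the prime location.
mediocre has a profitable deviation, so the profile is not an equilibrium.

No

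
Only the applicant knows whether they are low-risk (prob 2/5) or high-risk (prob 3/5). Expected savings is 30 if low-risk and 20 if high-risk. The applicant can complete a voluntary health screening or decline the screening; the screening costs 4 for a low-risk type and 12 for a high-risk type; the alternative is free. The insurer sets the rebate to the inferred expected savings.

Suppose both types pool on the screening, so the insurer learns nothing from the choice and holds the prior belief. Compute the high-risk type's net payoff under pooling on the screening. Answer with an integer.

12

Pooled rebate = 2/5·30 + 3/5·20 = 24.
high-risk pays cost 12 for the screening, so net payoff = 24 − 12 = 12.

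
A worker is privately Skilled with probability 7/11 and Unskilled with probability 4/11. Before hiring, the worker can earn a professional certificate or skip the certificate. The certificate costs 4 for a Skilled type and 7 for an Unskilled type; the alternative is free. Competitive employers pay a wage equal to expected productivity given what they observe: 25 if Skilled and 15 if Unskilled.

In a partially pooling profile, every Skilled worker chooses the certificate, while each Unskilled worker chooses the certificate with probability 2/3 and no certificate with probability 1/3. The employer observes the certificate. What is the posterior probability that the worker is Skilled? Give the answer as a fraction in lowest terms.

21/29

P(the certificate) = (7/11)·1 + (4/11)·(2/3) = 29/33.
By Bayes' rule, P(Skilled | the certificate) = (7/11) / (29/33) = 21/29.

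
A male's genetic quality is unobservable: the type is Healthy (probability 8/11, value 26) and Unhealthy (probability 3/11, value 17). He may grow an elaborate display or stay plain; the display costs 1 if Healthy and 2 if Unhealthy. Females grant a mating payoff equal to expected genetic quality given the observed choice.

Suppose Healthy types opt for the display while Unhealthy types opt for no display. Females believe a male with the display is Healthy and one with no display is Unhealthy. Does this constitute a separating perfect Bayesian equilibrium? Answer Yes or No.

Under these beliefs, the display earns mating payoff 26 and no display earns mating payoff 17.
Healthy: the display nets 26 − 1 = 25; no display nets 17. Healthy prefers the display.
Unhealthy: the display nets 26 − 2 = 24; no display nets 17. Unhealthy would deviate to the display.
Unhealthy has a profitable deviation, so the profile is not an equilibrium.

No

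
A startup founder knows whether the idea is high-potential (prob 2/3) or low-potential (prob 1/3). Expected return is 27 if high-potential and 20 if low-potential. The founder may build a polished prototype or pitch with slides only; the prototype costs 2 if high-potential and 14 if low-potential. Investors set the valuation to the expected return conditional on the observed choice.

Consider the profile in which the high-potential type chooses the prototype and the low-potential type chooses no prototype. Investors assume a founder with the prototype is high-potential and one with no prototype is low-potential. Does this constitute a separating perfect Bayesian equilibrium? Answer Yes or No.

Under these beliefs, the prototype earns valuation 27 and no prototype earns valuation 20.
high-potential: the prototype nets 27 − 2 = 25; no prototype nets 20. high-potential prefers the prototype.
low-potential: the prototype nets 27 − 14 = 13; no prototype nets 20. low-potential prefers no prototype.
Neither type deviates, so the separating profile is an equilibrium.

Yes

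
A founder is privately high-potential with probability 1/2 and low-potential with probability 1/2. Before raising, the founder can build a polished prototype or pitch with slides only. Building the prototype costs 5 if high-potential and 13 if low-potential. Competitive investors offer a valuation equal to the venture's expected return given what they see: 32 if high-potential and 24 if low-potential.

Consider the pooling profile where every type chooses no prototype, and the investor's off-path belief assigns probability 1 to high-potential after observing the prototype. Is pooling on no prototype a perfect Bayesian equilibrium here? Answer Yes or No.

Yes

On path, the investor holds the prior and pays 1/2·32 + 1/2·24 = 28. Off path (the prototype), believing high-potential, it pays 32.
high-potential: no prototype nets 28; the prototype nets 32 − 5 = 27. high-potential stays.
low-potential: no prototype nets 28; the prototype nets 32 − 13 = 19. low-potential stays.
No type deviates, so pooling is sustained.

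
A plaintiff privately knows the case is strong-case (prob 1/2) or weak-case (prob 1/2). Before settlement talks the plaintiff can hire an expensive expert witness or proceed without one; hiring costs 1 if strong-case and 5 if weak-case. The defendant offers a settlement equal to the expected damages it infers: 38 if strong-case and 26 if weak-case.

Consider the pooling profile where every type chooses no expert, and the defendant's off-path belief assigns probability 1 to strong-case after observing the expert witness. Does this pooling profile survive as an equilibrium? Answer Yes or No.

No

On path, the defendant holds the prior and pays 1/2·38 + 1/2·26 = 32. Off path (the expert witness), believing strong-case, it pays 38.
strong-case: no expert nets 32; the expert witness nets 38 − 1 = 37. strong-case would deviate.
weak-case: no expert nets 32; the expert witness nets 38 − 5 = 33. weak-case would deviate.
A type deviates, so pooling fails.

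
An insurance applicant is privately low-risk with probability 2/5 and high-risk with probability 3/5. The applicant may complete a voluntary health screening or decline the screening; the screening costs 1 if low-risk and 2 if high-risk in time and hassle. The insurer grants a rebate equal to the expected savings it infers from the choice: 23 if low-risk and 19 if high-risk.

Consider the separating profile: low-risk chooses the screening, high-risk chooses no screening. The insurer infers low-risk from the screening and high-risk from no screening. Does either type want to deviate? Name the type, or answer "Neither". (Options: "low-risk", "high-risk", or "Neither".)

high-risk

The screening pays 23; no screening pays 19.
low-risk: assigned the screening, nets 23 − 1 = 22; deviating to no screening nets 19.
high-risk: assigned no screening, nets 19; deviating to the screening nets 23 − 2 = 21.
The high-risk type gains 2 by deviating.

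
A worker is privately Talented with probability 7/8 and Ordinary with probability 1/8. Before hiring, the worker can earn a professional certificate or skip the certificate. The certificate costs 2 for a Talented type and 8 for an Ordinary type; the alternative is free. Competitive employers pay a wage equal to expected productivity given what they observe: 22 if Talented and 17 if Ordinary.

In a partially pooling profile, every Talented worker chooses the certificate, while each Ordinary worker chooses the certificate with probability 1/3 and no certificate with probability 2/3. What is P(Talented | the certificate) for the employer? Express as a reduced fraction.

21/22

P(the certificate) = (7/8)·1 + (1/8)·(1/3) = 11/12.
By Bayes' rule, P(Talented | the certificate) = (7/8) / (11/12) = 21/22.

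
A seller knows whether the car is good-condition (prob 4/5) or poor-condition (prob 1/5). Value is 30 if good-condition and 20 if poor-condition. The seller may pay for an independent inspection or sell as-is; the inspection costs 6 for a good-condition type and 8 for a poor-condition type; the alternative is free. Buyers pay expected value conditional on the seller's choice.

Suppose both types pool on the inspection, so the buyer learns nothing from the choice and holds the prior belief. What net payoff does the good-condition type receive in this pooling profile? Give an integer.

Pooled price = 4/5·30 + 1/5·20 = 28.
good-condition pays cost 6 for the inspection, so net payoff = 28 − 6 = 22.

22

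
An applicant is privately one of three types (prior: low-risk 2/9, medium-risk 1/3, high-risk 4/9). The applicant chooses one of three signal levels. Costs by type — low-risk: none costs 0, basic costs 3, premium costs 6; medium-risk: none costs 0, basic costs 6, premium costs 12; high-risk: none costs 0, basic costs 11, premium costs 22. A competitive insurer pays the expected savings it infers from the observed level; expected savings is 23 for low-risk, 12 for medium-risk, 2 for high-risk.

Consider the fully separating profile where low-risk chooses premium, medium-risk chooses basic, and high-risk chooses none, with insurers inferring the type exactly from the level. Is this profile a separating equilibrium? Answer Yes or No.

Separating rebates: premium → 23, basic → 12, none → 2.
low-risk (assigned premium): none: 2 − 0 = 2; basic: 12 − 3 = 9; premium: 23 − 6 = 17. low-risk stays.
medium-risk (assigned basic): none: 2 − 0 = 2; basic: 12 − 6 = 6; premium: 23 − 12 = 11. medium-risk prefers premium.
high-risk (assigned none): none: 2 − 0 = 2; basic: 12 − 11 = 1; premium: 23 − 22 = 1. high-risk stays.
At least one type deviates; the separating profile fails.

No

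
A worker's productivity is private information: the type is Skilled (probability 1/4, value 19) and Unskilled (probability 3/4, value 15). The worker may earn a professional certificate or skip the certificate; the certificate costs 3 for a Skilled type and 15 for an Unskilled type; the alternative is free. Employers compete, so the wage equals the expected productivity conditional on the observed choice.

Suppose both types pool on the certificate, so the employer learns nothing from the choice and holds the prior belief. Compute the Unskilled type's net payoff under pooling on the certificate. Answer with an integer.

1

Pooled wage = 1/4·19 + 3/4·15 = 16.
Unskilled pays cost 15 for the certificate, so net payoff = 16 − 15 = 1.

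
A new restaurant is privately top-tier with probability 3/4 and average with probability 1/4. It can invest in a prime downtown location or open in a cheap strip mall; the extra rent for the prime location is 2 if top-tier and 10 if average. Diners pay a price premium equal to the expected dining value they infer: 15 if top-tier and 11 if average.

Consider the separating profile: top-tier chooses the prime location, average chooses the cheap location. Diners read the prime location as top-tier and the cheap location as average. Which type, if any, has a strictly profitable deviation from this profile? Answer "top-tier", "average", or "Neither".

Neither

The prime location pays 15; the cheap location pays 11.
top-tier: assigned the prime location, nets 15 − 2 = 13; deviating to the cheap location nets 11.
average: assigned the cheap location, nets 11; deviating to the prime location nets 15 − 10 = 5.
Both types strictly prefer their assigned action; no profitable deviation.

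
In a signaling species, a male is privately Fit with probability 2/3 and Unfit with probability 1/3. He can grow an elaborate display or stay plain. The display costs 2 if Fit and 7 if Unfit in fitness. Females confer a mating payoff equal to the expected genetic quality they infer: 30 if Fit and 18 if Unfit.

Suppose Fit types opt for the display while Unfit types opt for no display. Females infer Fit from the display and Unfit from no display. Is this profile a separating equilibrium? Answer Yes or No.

No

Under these beliefs, the display earns mating payoff 30 and no display earns mating payoff 18.
Fit: the display nets 30 − 2 = 28; no display nets 18. Fit prefers the display.
Unfit: the display nets 30 − 7 = 23; no display nets 18. Unfit would deviate to the display.
Unfit has a profitable deviation, so the profile is not an equilibrium.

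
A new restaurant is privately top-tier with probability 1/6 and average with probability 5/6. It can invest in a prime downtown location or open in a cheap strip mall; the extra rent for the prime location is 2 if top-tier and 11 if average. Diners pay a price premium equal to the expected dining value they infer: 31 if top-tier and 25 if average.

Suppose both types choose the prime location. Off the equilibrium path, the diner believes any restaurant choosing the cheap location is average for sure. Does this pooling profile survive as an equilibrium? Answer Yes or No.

No

On path, the diner holds the prior and pays 1/6·31 + 5/6·25 = 26. Off path (the cheap location), believing average, it pays 25.
top-tier: the prime location nets 26 − 2 = 24; the cheap location nets 25. top-tier would deviate.
average: the prime location nets 26 − 11 = 15; the cheap location nets 25. average would deviate.
A type deviates, so pooling fails.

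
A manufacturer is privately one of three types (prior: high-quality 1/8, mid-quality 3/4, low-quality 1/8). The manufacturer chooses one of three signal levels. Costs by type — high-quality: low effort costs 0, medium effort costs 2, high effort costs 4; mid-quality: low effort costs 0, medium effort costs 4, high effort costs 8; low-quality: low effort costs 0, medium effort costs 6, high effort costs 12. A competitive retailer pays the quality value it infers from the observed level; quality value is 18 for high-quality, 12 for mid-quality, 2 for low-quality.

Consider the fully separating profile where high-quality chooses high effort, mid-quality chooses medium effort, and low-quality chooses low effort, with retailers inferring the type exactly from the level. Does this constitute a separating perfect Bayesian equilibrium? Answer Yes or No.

Separating prices: high effort → 18, medium effort → 12, low effort → 2.
high-quality (assigned high effort): low effort: 2 − 0 = 2; medium effort: 12 − 2 = 10; high effort: 18 − 4 = 14. high-quality stays.
mid-quality (assigned medium effort): low effort: 2 − 0 = 2; medium effort: 12 − 4 = 8; high effort: 18 − 8 = 10. mid-quality prefers high effort.
low-quality (assigned low effort): low effort: 2 − 0 = 2; medium effort: 12 − 6 = 6; high effort: 18 − 12 = 6. low-quality prefers medium effort.
At least one type deviates; the separating profile fails.

No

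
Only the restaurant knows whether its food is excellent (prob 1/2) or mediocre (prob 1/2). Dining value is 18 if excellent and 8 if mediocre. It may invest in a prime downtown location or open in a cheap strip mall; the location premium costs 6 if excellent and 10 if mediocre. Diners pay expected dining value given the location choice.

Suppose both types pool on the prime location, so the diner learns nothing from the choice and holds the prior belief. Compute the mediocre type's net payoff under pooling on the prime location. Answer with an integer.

3

Pooled price premium = 1/2·18 + 1/2·8 = 13.
mediocre pays cost 10 for the prime location, so net payoff = 13 − 10 = 3.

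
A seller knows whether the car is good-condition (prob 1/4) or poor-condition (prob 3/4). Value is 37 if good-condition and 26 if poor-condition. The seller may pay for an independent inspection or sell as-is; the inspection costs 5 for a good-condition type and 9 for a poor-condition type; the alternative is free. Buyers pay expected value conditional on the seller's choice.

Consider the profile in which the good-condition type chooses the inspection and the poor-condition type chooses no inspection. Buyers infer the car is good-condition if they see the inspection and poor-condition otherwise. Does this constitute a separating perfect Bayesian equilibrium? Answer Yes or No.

Under these beliefs, the inspection earns price 37 and no inspection earns price 26.
good-condition: the inspection nets 37 − 5 = 32; no inspection nets 26. good-condition prefers the inspection.
poor-condition: the inspection nets 37 − 9 = 28; no inspection nets 26. poor-condition would deviate to the inspection.
poor-condition has a profitable deviation, so the profile is not an equilibrium.

No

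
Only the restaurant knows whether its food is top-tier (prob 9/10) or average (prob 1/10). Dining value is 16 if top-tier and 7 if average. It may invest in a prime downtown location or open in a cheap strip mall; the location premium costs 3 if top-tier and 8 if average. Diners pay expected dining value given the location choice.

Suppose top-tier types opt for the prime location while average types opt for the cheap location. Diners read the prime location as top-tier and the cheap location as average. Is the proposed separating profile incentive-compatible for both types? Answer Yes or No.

No

Under these beliefs, the prime location earns price premium 16 and the cheap location earns price premium 7.
top-tier: the prime location nets 16 − 3 = 13; the cheap location nets 7. top-tier prefers the prime location.
average: the prime location nets 16 − 8 = 8; the cheap location nets 7. average would deviate to the prime location.
average has a profitable deviation, so the profile is not an equilibrium.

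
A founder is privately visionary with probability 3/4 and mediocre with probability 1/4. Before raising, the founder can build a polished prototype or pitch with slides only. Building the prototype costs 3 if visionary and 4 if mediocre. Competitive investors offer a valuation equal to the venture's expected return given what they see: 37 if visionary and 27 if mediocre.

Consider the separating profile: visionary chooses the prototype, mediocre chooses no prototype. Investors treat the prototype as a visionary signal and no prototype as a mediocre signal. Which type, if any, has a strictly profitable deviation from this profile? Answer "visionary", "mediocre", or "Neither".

mediocre

The prototype pays 37; no prototype pays 27.
visionary: assigned the prototype, nets 37 − 3 = 34; deviating to no prototype nets 27.
mediocre: assigned no prototype, nets 27; deviating to the prototype nets 37 − 4 = 33.
The mediocre type gains 6 by deviating.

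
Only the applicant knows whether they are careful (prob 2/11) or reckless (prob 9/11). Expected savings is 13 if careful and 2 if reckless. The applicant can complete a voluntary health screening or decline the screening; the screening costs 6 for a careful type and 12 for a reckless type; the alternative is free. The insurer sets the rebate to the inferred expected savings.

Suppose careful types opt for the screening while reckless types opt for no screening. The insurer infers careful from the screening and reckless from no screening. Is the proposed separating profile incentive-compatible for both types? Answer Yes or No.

Yes

Under these beliefs, the screening earns rebate 13 and no screening earns rebate 2.
careful: the screening nets 13 − 6 = 7; no screening nets 2. careful prefers the screening.
reckless: the screening nets 13 − 12 = 1; no screening nets 2. reckless prefers no screening.
Neither type deviates, so the separating profile is an equilibrium.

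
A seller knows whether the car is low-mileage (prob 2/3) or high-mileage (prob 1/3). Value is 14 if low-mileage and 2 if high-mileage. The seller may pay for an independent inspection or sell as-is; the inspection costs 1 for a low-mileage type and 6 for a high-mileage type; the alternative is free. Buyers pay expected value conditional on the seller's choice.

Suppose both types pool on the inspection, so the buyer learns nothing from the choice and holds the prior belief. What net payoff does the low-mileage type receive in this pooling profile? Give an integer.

Pooled price = 2/3·14 + 1/3·2 = 10.
low-mileage pays cost 1 for the inspection, so net payoff = 10 − 1 = 9.

9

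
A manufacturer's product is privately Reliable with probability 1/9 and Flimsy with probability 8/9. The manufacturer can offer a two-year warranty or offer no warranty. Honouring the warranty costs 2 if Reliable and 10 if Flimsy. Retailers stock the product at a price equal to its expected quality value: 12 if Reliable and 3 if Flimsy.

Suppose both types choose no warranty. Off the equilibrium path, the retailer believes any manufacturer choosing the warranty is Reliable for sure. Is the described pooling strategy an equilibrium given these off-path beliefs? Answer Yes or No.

On path, the retailer holds the prior and pays 1/9·12 + 8/9·3 = 4. Off path (the warranty), believing Reliable, it pays 12.
Reliable: no warranty nets 4; the warranty nets 12 − 2 = 10. Reliable would deviate.
Flimsy: no warranty nets 4; the warranty nets 12 − 10 = 2. Flimsy stays.
A type deviates, so pooling fails.

No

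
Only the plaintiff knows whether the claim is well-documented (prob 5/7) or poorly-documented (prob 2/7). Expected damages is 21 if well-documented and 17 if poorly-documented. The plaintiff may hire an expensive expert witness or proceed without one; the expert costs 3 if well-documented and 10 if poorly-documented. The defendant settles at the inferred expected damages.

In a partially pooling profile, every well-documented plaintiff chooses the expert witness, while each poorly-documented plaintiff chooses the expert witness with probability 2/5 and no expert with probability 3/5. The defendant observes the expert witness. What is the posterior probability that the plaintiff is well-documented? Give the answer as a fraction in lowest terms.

25/29

P(the expert witness) = (5/7)·1 + (2/7)·(2/5) = 29/35.
By Bayes' rule, P(well-documented | the expert witness) = (5/7) / (29/35) = 25/29.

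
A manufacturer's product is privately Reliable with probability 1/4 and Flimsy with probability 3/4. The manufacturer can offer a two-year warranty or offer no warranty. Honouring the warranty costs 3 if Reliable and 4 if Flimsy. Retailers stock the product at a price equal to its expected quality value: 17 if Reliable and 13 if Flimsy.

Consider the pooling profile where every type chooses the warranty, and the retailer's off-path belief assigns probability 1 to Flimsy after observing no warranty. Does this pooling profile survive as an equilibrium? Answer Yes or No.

On path, the retailer holds the prior and pays 1/4·17 + 3/4·13 = 14. Off path (no warranty), believing Flimsy, it pays 13.
Reliable: the warranty nets 14 − 3 = 11; no warranty nets 13. Reliable would deviate.
Flimsy: the warranty nets 14 − 4 = 10; no warranty nets 13. Flimsy would deviate.
A type deviates, so pooling fails.

No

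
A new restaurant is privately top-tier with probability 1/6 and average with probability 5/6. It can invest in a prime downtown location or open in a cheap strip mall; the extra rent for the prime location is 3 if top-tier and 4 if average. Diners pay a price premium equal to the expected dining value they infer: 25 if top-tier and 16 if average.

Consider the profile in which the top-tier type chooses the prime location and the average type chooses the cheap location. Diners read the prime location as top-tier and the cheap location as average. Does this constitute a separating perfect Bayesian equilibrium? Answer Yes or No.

Under these beliefs, the prime location earns price premium 25 and the cheap location earns price premium 16.
top-tier: the prime location nets 25 − 3 = 22; the cheap location nets 16. top-tier prefers the prime location.
average: the prime location nets 25 − 4 = 21; the cheap location nets 16. average would deviate to the prime location.
average has a profitable deviation, so the profile is not an equilibrium.

No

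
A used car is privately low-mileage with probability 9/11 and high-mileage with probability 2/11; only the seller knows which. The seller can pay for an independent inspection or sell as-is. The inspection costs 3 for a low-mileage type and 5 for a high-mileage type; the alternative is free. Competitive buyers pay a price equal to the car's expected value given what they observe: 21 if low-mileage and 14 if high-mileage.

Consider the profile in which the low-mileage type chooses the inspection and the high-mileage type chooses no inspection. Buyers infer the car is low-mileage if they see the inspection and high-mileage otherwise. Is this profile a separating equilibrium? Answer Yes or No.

No

Under these beliefs, the inspection earns price 21 and no inspection earns price 14.
low-mileage: the inspection nets 21 − 3 = 18; no inspection nets 14. low-mileage prefers the inspection.
high-mileage: the inspection nets 21 − 5 = 16; no inspection nets 14. high-mileage would deviate to the inspection.
high-mileage has a profitable deviation, so the profile is not an equilibrium.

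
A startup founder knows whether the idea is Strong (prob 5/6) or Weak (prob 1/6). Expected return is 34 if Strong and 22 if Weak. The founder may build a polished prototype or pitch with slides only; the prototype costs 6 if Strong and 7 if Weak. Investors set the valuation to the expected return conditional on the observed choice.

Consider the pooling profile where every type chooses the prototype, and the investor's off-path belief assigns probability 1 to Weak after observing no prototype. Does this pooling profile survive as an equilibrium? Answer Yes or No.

Yes

On path, the investor holds the prior and pays 5/6·34 + 1/6·22 = 32. Off path (no prototype), believing Weak, it pays 22.
Strong: the prototype nets 32 − 6 = 26; no prototype nets 22. Strong stays.
Weak: the prototype nets 32 − 7 = 25; no prototype nets 22. Weak stays.
No type deviates, so pooling is sustained.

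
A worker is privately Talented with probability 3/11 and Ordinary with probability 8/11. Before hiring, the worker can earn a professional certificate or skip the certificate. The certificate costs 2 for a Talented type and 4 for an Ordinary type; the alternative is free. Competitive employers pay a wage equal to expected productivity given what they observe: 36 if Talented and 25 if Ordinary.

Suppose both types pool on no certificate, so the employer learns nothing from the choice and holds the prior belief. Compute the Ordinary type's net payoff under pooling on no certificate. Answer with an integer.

Pooled wage = 3/11·36 + 8/11·25 = 28.
Ordinary pays no cost for no certificate, so net payoff = 28.

28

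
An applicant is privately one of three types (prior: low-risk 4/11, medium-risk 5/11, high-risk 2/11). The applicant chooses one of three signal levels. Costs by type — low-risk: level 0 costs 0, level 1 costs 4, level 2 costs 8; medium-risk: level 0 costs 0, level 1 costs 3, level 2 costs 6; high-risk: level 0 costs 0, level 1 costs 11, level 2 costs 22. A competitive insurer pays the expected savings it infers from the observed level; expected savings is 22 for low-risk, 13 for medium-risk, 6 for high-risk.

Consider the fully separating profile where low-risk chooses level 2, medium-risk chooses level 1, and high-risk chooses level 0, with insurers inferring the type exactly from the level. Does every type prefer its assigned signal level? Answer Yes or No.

Separating rebates: level 2 → 22, level 1 → 13, level 0 → 6.
low-risk (assigned level 2): level 0: 6 − 0 = 6; level 1: 13 − 4 = 9; level 2: 22 − 8 = 14. low-risk stays.
medium-risk (assigned level 1): level 0: 6 − 0 = 6; level 1: 13 − 3 = 10; level 2: 22 − 6 = 16. medium-risk prefers level 2.
high-risk (assigned level 0): level 0: 6 − 0 = 6; level 1: 13 − 11 = 2; level 2: 22 − 22 = 0. high-risk stays.
At least one type deviates; the separating profile fails.

No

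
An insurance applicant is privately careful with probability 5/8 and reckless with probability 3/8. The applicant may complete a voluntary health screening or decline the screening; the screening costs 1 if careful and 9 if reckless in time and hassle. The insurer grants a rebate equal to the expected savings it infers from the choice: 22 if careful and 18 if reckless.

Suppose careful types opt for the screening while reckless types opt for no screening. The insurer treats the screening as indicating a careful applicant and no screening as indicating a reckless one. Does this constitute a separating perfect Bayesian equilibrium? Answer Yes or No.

Under these beliefs, the screening earns rebate 22 and no screening earns rebate 18.
careful: the screening nets 22 − 1 = 21; no screening nets 18. careful prefers the screening.
reckless: the screening nets 22 − 9 = 13; no screening nets 18. reckless prefers no screening.
Neither type deviates, so the separating profile is an equilibrium.

Yes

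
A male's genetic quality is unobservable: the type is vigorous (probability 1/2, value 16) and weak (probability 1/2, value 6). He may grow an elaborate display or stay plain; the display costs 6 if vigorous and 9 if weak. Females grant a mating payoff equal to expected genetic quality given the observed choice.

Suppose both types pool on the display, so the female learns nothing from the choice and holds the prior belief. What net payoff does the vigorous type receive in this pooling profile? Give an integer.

5

Pooled mating payoff = 1/2·16 + 1/2·6 = 11.
vigorous pays cost 6 for the display, so net payoff = 11 − 6 = 5.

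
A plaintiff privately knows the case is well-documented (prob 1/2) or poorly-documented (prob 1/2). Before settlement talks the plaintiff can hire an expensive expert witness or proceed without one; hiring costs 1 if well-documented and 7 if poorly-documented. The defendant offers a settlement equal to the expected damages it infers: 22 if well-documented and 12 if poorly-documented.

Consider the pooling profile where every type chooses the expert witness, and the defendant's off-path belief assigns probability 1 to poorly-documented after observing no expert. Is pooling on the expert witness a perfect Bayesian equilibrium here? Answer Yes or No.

No

On path, the defendant holds the prior and pays 1/2·22 + 1/2·12 = 17. Off path (no expert), believing poorly-documented, it pays 12.
well-documented: the expert witness nets 17 − 1 = 16; no expert nets 12. well-documented stays.
poorly-documented: the expert witness nets 17 − 7 = 10; no expert nets 12. poorly-documented would deviate.
A type deviates, so pooling fails.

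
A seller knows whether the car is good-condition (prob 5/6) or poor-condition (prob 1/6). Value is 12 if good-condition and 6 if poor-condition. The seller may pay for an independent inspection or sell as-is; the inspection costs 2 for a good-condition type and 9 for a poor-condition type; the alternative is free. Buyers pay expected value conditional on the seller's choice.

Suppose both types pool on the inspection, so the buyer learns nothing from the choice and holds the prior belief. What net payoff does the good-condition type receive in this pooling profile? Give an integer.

9

Pooled price = 5/6·12 + 1/6·6 = 11.
good-condition pays cost 2 for the inspection, so net payoff = 11 − 2 = 9.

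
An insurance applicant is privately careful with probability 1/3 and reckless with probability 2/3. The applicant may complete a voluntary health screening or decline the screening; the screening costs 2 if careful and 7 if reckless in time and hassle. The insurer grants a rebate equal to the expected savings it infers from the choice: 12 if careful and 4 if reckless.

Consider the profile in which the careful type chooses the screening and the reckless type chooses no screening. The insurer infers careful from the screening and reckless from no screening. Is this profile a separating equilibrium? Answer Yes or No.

Under these beliefs, the screening earns rebate 12 and no screening earns rebate 4.
careful: the screening nets 12 − 2 = 10; no screening nets 4. careful prefers the screening.
reckless: the screening nets 12 − 7 = 5; no screening nets 4. reckless would deviate to the screening.
reckless has a profitable deviation, so the profile is not an equilibrium.

No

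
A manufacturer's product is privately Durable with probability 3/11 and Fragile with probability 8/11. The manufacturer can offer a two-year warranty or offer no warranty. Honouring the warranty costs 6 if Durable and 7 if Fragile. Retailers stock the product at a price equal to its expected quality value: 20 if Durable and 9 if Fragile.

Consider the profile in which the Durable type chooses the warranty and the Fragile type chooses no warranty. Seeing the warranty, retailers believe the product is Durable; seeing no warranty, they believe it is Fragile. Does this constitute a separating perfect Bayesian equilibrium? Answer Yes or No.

Under these beliefs, the warranty earns price 20 and no warranty earns price 9.
Durable: the warranty nets 20 − 6 = 14; no warranty nets 9. Durable prefers the warranty.
Fragile: the warranty nets 20 − 7 = 13; no warranty nets 9. Fragile would deviate to the warranty.
Fragile has a profitable deviation, so the profile is not an equilibrium.

No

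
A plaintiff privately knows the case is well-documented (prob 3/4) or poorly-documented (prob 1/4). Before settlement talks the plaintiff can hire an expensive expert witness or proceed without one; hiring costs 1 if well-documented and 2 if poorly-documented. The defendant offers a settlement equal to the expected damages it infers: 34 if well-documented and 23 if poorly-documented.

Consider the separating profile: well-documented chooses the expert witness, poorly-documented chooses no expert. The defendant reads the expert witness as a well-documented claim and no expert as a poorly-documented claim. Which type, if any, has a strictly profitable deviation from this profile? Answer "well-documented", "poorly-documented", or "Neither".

The expert witness pays 34; no expert pays 23.
well-documented: assigned the expert witness, nets 34 − 1 = 33; deviating to no expert nets 23.
poorly-documented: assigned no expert, nets 23; deviating to the expert witness nets 34 − 2 = 32.
The poorly-documented type gains 9 by deviating.

poorly-documented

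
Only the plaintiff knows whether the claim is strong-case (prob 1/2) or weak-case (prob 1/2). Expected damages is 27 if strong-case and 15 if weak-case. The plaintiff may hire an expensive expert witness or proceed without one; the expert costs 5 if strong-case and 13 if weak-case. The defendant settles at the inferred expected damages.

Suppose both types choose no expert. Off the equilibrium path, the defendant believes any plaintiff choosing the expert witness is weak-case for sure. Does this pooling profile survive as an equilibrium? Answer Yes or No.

Yes

On path, the defendant holds the prior and pays 1/2·27 + 1/2·15 = 21. Off path (the expert witness), believing weak-case, it pays 15.
strong-case: no expert nets 21; the expert witness nets 15 − 5 = 10. strong-case stays.
weak-case: no expert nets 21; the expert witness nets 15 − 13 = 2. weak-case stays.
No type deviates, so pooling is sustained.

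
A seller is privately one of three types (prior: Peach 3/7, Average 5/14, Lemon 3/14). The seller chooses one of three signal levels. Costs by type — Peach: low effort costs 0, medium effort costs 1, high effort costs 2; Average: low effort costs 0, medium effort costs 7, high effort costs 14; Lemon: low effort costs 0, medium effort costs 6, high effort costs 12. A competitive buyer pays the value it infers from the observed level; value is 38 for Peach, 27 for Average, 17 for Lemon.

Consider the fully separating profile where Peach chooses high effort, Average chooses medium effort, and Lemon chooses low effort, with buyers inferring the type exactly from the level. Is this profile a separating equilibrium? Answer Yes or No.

Separating prices: high effort → 38, medium effort → 27, low effort → 17.
Peach (assigned high effort): low effort: 17 − 0 = 17; medium effort: 27 − 1 = 26; high effort: 38 − 2 = 36. Peach stays.
Average (assigned medium effort): low effort: 17 − 0 = 17; medium effort: 27 − 7 = 20; high effort: 38 − 14 = 24. Average prefers high effort.
Lemon (assigned low effort): low effort: 17 − 0 = 17; medium effort: 27 − 6 = 21; high effort: 38 − 12 = 26. Lemon prefers high effort.
At least one type deviates; the separating profile fails.

No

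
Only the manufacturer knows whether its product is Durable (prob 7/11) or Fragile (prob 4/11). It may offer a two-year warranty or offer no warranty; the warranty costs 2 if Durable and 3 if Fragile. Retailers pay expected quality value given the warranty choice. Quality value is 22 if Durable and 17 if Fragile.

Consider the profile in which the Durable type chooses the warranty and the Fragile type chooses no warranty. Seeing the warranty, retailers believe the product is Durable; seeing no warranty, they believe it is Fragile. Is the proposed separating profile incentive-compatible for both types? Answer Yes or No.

No

Under these beliefs, the warranty earns price 22 and no warranty earns price 17.
Durable: the warranty nets 22 − 2 = 20; no warranty nets 17. Durable prefers the warranty.
Fragile: the warranty nets 22 − 3 = 19; no warranty nets 17. Fragile would deviate to the warranty.
Fragile has a profitable deviation, so the profile is not an equilibrium.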